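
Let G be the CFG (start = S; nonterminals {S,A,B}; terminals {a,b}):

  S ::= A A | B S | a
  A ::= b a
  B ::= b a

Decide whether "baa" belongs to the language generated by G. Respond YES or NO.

CNF form of G:
  S -> A A | B S | a
  A -> T0 T1
  B -> T0 T1
  T0 -> b
  T1 -> a

Fill CYK table bottom-up:
  cell(0,0) b: {T0}  orig:{}
  cell(1,1) a: {S,T1}  orig:{S}
  cell(2,2) a: {S,T1}  orig:{S}
  cell(0,1) ba: {A,B}
  cell(1,2) aa: ∅
  cell(0,2) baa: {S}

S ∈ T[0,2] ⇒ YES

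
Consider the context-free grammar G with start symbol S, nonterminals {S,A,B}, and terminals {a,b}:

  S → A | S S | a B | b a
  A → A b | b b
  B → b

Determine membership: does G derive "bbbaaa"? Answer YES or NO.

CNF form of G:
  S -> A T0 | S S | T0 T0 | T0 T1 | T1 B
  A -> A T0 | T0 T0
  B -> b
  T0 -> b
  T1 -> a

Fill CYK table bottom-up:
  cell(0,0) b: {B,T0}  orig:{B}
  cell(1,1) b: {B,T0}  orig:{B}
  cell(2,2) b: {B,T0}  orig:{B}
  cell(3,3) a: {T1}  orig:{}
  cell(4,4) a: {T1}  orig:{}
  cell(5,5) a: {T1}  orig:{}
  cell(0,1) bb: {A,S}
  cell(1,2) bb: {A,S}
  cell(2,3) ba: {S}
  cell(3,4) aa: ∅
  cell(4,5) aa: ∅
  cell(0,2) bbb: {A,S}
  cell(1,3) bba: ∅
  cell(2,4) baa: ∅
  cell(3,5) aaa: ∅
  cell(0,3) bbba: {S}
  cell(1,4) bbaa: ∅
  cell(2,5) baaa: ∅
  cell(0,4) bbbaa: ∅
  cell(1,5) bbaaa: ∅
  cell(0,5) bbbaaa: ∅

S ∉ T[0,5] ⇒ NO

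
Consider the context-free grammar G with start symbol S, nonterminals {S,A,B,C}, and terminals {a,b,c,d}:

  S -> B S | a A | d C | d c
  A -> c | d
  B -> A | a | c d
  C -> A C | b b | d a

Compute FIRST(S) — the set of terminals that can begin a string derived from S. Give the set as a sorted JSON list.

FIRST iteration:
pass 1:
  A via A→c: +{c}
  A via A→d: +{d}
  B via B→A: +{c,d}
  B via B→a: +{a}
  C via C→A C: +{c,d}
  C via C→b b: +{b}
  S via S→B S: +{a,c,d}
  FIRST[S]={a,c,d}  FIRST[A]={c,d}  FIRST[B]={a,c,d}  FIRST[C]={b,c,d}
pass 2: (no change)
  FIRST[S]={a,c,d}  FIRST[A]={c,d}  FIRST[B]={a,c,d}  FIRST[C]={b,c,d}

FIRST(S) = ["a", "c", "d"]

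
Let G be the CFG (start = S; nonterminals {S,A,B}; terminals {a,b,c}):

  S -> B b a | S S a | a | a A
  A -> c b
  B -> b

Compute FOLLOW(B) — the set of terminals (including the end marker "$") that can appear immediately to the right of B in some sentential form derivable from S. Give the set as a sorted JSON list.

Compute FIRST by fixpoint:
round 1:
  A via A→c b: +{c}
  B via B→b: +{b}
  S via S→B b a: +{b}
  S via S→a: +{a}
  S: {a,b}  A: {c}  B: {b}
round 2: (stable)
  S: {a,b}  A: {c}  B: {b}

Compute FOLLOW by fixpoint:
initialize: $ ∈ FOLLOW(S)
[1]
  S→B b a: FOLLOW(B) ⊇ FIRST(b) = {b}; new: +{b}
  S→S S a: FOLLOW(S) ⊇ FIRST(S) = {a,b}; new: +{a,b}
  S→a A: FOLLOW(A) ⊇ FOLLOW(S) ⊇ {$,a,b}; new: +{$,a,b}
  FOLLOW[S]={$,a,b}  FOLLOW[A]={$,a,b}  FOLLOW[B]={b}
[2] (stable)
  FOLLOW[S]={$,a,b}  FOLLOW[A]={$,a,b}  FOLLOW[B]={b}

FOLLOW(B) = ["b"]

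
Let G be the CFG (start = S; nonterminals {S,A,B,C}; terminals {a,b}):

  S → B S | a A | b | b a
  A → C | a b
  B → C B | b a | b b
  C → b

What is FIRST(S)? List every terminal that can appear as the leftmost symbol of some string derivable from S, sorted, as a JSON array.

FIRST iteration:
iter 1:
  A via A→a b: +{a}
  B via B→b a: +{b}
  C via C→b: +{b}
  S via S→B S: +{b}
  S via S→a A: +{a}
  FIRST(S)={a,b}  FIRST(A)={a}  FIRST(B)={b}  FIRST(C)={b}
iter 2:
  A via A→C: +{b}
  FIRST(S)={a,b}  FIRST(A)={a,b}  FIRST(B)={b}  FIRST(C)={b}
iter 3: (stable)
  FIRST(S)={a,b}  FIRST(A)={a,b}  FIRST(B)={b}  FIRST(C)={b}

FIRST(S) = ["a", "b"]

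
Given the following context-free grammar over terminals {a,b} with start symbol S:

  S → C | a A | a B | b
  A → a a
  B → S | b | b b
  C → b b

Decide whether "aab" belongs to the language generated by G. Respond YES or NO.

Convert to CNF:
  S -> T0 A | T0 B | T1 T1 | b
  A -> T0 T0
  B -> T0 A | T0 B | T1 T1 | b
  C -> T1 T1
  T0 -> a
  T1 -> b

CYK table (by increasing span):
  T[0,0] 'a' = {T0}  orig:{}
  T[1,1] 'a' = {T0}  orig:{}
  T[2,2] 'b' = {B,S,T1}  orig:{B,S}
  T[0,1] 'aa' = {A}
  T[1,2] 'ab' = {B,S}
  T[0,2] 'aab' = {B,S}

S ∈ T[0,2] ⇒ YES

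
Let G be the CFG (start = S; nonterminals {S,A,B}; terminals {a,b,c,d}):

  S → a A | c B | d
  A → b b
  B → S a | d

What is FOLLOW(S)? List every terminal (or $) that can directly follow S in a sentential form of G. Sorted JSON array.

Compute FIRST by fixpoint:
round 1:
  A via A→b b: +{b}
  B via B→d: +{d}
  S via S→a A: +{a}
  S via S→c B: +{c}
  S via S→d: +{d}
  S: {a,c,d}  A: {b}  B: {d}
round 2:
  B via B→S a: +{a,c}
  S: {a,c,d}  A: {b}  B: {a,c,d}
round 3: — fixpoint
  S: {a,c,d}  A: {b}  B: {a,c,d}

FOLLOW iteration:
seed FOLLOW(S) with $
iter 1:
  B→S a: FOLLOW(S) ⊇ FIRST(a) = {a}; new: +{a}
  S→a A: FOLLOW(A) ⊇ FOLLOW(S) ⊇ {$,a}; new: +{$,a}
  S→c B: FOLLOW(B) ⊇ FOLLOW(S) ⊇ {$,a}; new: +{$,a}
  FOLLOW[S]={$,a}  FOLLOW[A]={$,a}  FOLLOW[B]={$,a}
iter 2: (no change)
  FOLLOW[S]={$,a}  FOLLOW[A]={$,a}  FOLLOW[B]={$,a}

FOLLOW(S) = ["$", "a"]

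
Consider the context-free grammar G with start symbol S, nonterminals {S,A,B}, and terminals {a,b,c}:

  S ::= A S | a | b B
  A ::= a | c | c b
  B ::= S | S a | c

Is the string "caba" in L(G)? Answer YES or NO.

CNF form of G:
  S -> A S | T1 B | a
  A -> T0 T1 | a | c
  B -> A S | S T2 | T1 B | a | c
  T0 -> c
  T1 -> b
  T2 -> a

Fill CYK table bottom-up:
  cell(0,0) c: {A,B,T0}  orig:{A,B}
  cell(1,1) a: {A,B,S,T2}  orig:{A,B,S}
  cell(2,2) b: {T1}  orig:{}
  cell(3,3) a: {A,B,S,T2}  orig:{A,B,S}
  cell(0,1) ca: {B,S}
  cell(1,2) ab: ∅
  cell(2,3) ba: {B,S}
  cell(0,2) cab: ∅
  cell(1,3) aba: {B,S}
  cell(0,3) caba: {B,S}

S ∈ T[0,3] ⇒ YES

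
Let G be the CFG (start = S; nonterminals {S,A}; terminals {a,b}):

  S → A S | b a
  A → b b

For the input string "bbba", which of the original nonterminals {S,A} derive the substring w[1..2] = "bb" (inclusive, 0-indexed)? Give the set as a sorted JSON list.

Convert to CNF:
  S -> A S | T0 T1
  A -> T0 T0
  T0 -> b
  T1 -> a

CYK table (by increasing span) (cells [i..j] with 1 ≤ i ≤ j ≤ 2 only):
  [1..1]={T0}  "b"  orig:{}
  [2..2]={T0}  "b"  orig:{}
  [1..2]={A}  "bb"

Original NTs in T[1,2] deriving "bb": ["A"]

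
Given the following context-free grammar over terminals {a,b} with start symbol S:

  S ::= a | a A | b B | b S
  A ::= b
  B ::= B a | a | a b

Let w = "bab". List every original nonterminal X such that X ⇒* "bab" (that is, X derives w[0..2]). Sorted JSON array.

Convert to CNF:
  S -> T0 A | T1 B | T1 S | a
  A -> b
  B -> B T0 | T0 T1 | a
  T0 -> a
  T1 -> b

Fill CYK table bottom-up — only the sub-triangle for w[0..2]:
  [0..0]={A,T1}  "b"  orig:{A}
  [1..1]={B,S,T0}  "a"  orig:{B,S}
  [2..2]={A,T1}  "b"  orig:{A}
  [0..1]={S}  "ba"
  [1..2]={B,S}  "ab"
  [0..2]={S}  "bab"

Original NTs in T[0,2] deriving "bab": ["S"]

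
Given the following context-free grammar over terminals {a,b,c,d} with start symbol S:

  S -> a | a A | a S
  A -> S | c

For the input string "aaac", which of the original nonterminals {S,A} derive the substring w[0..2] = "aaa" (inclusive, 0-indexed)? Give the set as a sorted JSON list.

Convert to CNF:
  S -> T0 A | T0 S | a
  A -> T0 A | T0 S | a | c
  T0 -> a

CYK table (by increasing span) — only the sub-triangle for w[0..2]:
  [0..0]={A,S,T0}  "a"  orig:{A,S}
  [1..1]={A,S,T0}  "a"  orig:{A,S}
  [2..2]={A,S,T0}  "a"  orig:{A,S}
  [0..1]={A,S}  "aa"
  [1..2]={A,S}  "aa"
  [0..2]={A,S}  "aaa"

Original NTs in T[0,2] deriving "aaa": ["A", "S"]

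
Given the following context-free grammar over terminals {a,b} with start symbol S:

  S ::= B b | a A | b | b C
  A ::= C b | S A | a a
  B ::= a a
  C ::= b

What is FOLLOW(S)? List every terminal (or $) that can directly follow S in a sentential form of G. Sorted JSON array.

Compute FIRST by fixpoint:
round 1:
  A via A→a a: +{a}
  B via B→a a: +{a}
  C via C→b: +{b}
  S via S→B b: +{a}
  S via S→b: +{b}
  S: {a,b}  A: {a}  B: {a}  C: {b}
round 2:
  A via A→C b: +{b}
  S: {a,b}  A: {a,b}  B: {a}  C: {b}
round 3: — fixpoint
  S: {a,b}  A: {a,b}  B: {a}  C: {b}

FOLLOW iteration:
seed FOLLOW(S) with $
round 1:
  A→C b: FOLLOW(C) ⊇ FIRST(b) = {b}; new: +{b}
  A→S A: FOLLOW(S) ⊇ FIRST(A) = {a,b}; new: +{a,b}
  S→B b: FOLLOW(B) ⊇ FIRST(b) = {b}; new: +{b}
  S→a A: FOLLOW(A) ⊇ FOLLOW(S) ⊇ {$,a,b}; new: +{$,a,b}
  S→b C: FOLLOW(C) ⊇ FOLLOW(S) ⊇ {$,a,b}; new: +{$,a}
  FOLLOW(S)={$,a,b}  FOLLOW(A)={$,a,b}  FOLLOW(B)={b}  FOLLOW(C)={$,a,b}
round 2: (stable)
  FOLLOW(S)={$,a,b}  FOLLOW(A)={$,a,b}  FOLLOW(B)={b}  FOLLOW(C)={$,a,b}

FOLLOW(S) = ["$", "a", "b"]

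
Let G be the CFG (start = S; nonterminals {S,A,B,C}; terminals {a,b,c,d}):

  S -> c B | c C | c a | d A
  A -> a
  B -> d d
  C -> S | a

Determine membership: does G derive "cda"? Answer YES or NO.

CNF form of G:
  S -> T0 A | T1 B | T1 C | T1 T2
  A -> a
  B -> T0 T0
  C -> T0 A | T1 B | T1 C | T1 T2 | a
  T0 -> d
  T1 -> c
  T2 -> a

Fill CYK table bottom-up:
  T[0,0] 'c' = {T1}  orig:{}
  T[1,1] 'd' = {T0}  orig:{}
  T[2,2] 'a' = {A,C,T2}  orig:{A,C}
  T[0,1] 'cd' = ∅
  T[1,2] 'da' = {C,S}
  T[0,2] 'cda' = {C,S}

S ∈ T[0,2] ⇒ YES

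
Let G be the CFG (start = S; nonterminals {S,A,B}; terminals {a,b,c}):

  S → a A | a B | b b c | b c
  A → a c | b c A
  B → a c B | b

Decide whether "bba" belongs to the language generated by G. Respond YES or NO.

CNF form of G:
  S -> T0 A | T0 B | T2 T1 | T2 X5
  A -> T0 T1 | T2 X3
  B -> T0 X4 | b
  T0 -> a
  T1 -> c
  T2 -> b
  X3 -> T1 A
  X4 -> T1 B
  X5 -> T2 T1

CYK fill:
  [0..0]={B,T2}  "b"  orig:{B}
  [1..1]={B,T2}  "b"  orig:{B}
  [2..2]={T0}  "a"  orig:{}
  [0..1]=∅  "bb"
  [1..2]=∅  "ba"
  [0..2]=∅  "bba"

S ∉ T[0,2] ⇒ NO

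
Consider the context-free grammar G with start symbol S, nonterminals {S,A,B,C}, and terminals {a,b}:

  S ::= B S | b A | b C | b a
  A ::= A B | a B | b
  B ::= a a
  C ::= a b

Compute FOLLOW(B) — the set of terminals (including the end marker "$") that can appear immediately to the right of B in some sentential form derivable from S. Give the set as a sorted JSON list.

Compute FIRST by fixpoint:
[1]
  A via A→a B: +{a}
  A via A→b: +{b}
  B via B→a a: +{a}
  C via C→a b: +{a}
  S via S→B S: +{a}
  S via S→b A: +{b}
  S: {a,b}  A: {a,b}  B: {a}  C: {a}
[2] done
  S: {a,b}  A: {a,b}  B: {a}  C: {a}

FOLLOW sets:
FOLLOW(S) := {$}
pass 1:
  A→A B: FOLLOW(A) ⊇ FIRST(B) = {a}; new: +{a}
  A→A B: FOLLOW(B) ⊇ FOLLOW(A) ⊇ {a}; new: +{a}
  S→B S: FOLLOW(B) ⊇ FIRST(S) = {a,b}; new: +{b}
  S→b A: FOLLOW(A) ⊇ FOLLOW(S) ⊇ {$}; new: +{$}
  S→b C: FOLLOW(C) ⊇ FOLLOW(S) ⊇ {$}; new: +{$}
  S: {$}  A: {$,a}  B: {a,b}  C: {$}
pass 2:
  A→A B: FOLLOW(B) ⊇ FOLLOW(A) ⊇ {$,a}; new: +{$}
  S: {$}  A: {$,a}  B: {$,a,b}  C: {$}
pass 3: — fixpoint
  S: {$}  A: {$,a}  B: {$,a,b}  C: {$}

FOLLOW(B) = ["$", "a", "b"]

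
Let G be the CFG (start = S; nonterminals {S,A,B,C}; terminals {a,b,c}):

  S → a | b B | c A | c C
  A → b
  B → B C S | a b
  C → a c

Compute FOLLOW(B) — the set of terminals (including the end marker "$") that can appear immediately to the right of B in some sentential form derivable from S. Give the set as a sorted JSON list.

FIRST sets, iterate to fixpoint:
round 1:
  A via A→b: +{b}
  B via B→a b: +{a}
  C via C→a c: +{a}
  S via S→a: +{a}
  S via S→b B: +{b}
  S via S→c A: +{c}
  FIRST(S)={a,b,c}  FIRST(A)={b}  FIRST(B)={a}  FIRST(C)={a}
round 2: (stable)
  FIRST(S)={a,b,c}  FIRST(A)={b}  FIRST(B)={a}  FIRST(C)={a}

FOLLOW sets:
FOLLOW(S) := {$}
pass 1:
  B→B C S: FOLLOW(B) ⊇ FIRST(C) = {a}; new: +{a}
  B→B C S: FOLLOW(C) ⊇ FIRST(S) = {a,b,c}; new: +{a,b,c}
  B→B C S: FOLLOW(S) ⊇ FOLLOW(B) ⊇ {a}; new: +{a}
  S→b B: FOLLOW(B) ⊇ FOLLOW(S) ⊇ {$,a}; new: +{$}
  S→c A: FOLLOW(A) ⊇ FOLLOW(S) ⊇ {$,a}; new: +{$,a}
  S→c C: FOLLOW(C) ⊇ FOLLOW(S) ⊇ {$,a}; new: +{$}
  FOLLOW[S]={$,a}  FOLLOW[A]={$,a}  FOLLOW[B]={$,a}  FOLLOW[C]={$,a,b,c}
pass 2: (stable)
  FOLLOW[S]={$,a}  FOLLOW[A]={$,a}  FOLLOW[B]={$,a}  FOLLOW[C]={$,a,b,c}

FOLLOW(B) = ["$", "a"]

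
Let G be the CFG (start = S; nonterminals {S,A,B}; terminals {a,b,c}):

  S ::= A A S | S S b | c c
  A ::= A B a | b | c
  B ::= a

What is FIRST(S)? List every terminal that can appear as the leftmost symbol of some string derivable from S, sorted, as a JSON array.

FIRST sets, iterate to fixpoint:
[1]
  A via A→b: +{b}
  A via A→c: +{c}
  B via B→a: +{a}
  S via S→A A S: +{b,c}
  FIRST[S]={b,c}  FIRST[A]={b,c}  FIRST[B]={a}
[2] done
  FIRST[S]={b,c}  FIRST[A]={b,c}  FIRST[B]={a}

FIRST(S) = ["b", "c"]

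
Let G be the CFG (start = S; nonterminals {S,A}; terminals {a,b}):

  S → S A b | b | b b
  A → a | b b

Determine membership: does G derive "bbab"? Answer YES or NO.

Convert to CNF:
  S -> S X1 | T0 T0 | b
  A -> T0 T0 | a
  T0 -> b
  X1 -> A T0

CYK table (by increasing span):
  cell(0,0) b: {S,T0}  orig:{S}
  cell(1,1) b: {S,T0}  orig:{S}
  cell(2,2) a: {A}
  cell(3,3) b: {S,T0}  orig:{S}
  cell(0,1) bb: {A,S}
  cell(1,2) ba: ∅
  cell(2,3) ab: {X1}  orig:{}
  cell(0,2) bba: ∅
  cell(1,3) bab: {S}
  cell(0,3) bbab: {S}

S ∈ T[0,3] ⇒ YES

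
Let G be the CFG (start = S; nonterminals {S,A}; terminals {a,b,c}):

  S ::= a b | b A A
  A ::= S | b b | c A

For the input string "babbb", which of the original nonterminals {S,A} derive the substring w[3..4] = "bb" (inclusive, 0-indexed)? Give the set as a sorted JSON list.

CNF form of G:
  S -> T0 T1 | T1 X4
  A -> T0 T1 | T1 T1 | T1 X3 | T2 A
  T0 -> a
  T1 -> b
  T2 -> c
  X3 -> A A
  X4 -> A A

Fill CYK table bottom-up — only the sub-triangle for w[3..4]:
  T[3,3] 'b' = {T1}  orig:{}
  T[4,4] 'b' = {T1}  orig:{}
  T[3,4] 'bb' = {A}

Original NTs in T[3,4] deriving "bb": ["A"]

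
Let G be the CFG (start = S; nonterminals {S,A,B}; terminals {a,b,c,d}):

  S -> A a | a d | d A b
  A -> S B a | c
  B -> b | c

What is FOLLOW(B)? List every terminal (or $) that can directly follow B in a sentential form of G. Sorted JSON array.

FIRST iteration:
round 1:
  A via A→c: +{c}
  B via B→b: +{b}
  B via B→c: +{c}
  S via S→A a: +{c}
  S via S→a d: +{a}
  S via S→d A b: +{d}
  FIRST[S]={a,c,d}  FIRST[A]={c}  FIRST[B]={b,c}
round 2:
  A via A→S B a: +{a,d}
  FIRST[S]={a,c,d}  FIRST[A]={a,c,d}  FIRST[B]={b,c}
round 3: (stable)
  FIRST[S]={a,c,d}  FIRST[A]={a,c,d}  FIRST[B]={b,c}

FOLLOW iteration:
seed FOLLOW(S) with $
iter 1:
  A→S B a: FOLLOW(S) ⊇ FIRST(B) = {b,c}; new: +{b,c}
  A→S B a: FOLLOW(B) ⊇ FIRST(a) = {a}; new: +{a}
  S→A a: FOLLOW(A) ⊇ FIRST(a) = {a}; new: +{a}
  S→d A b: FOLLOW(A) ⊇ FIRST(b) = {b}; new: +{b}
  FOLLOW[S]={$,b,c}  FOLLOW[A]={a,b}  FOLLOW[B]={a}
iter 2: (no change)
  FOLLOW[S]={$,b,c}  FOLLOW[A]={a,b}  FOLLOW[B]={a}

FOLLOW(B) = ["a"]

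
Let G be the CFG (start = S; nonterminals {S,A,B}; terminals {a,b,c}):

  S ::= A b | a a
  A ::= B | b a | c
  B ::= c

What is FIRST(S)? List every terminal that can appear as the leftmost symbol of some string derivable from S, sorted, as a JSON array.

FIRST iteration:
round 1:
  A via A→b a: +{b}
  A via A→c: +{c}
  B via B→c: +{c}
  S via S→A b: +{b,c}
  S via S→a a: +{a}
  FIRST(S)={a,b,c}  FIRST(A)={b,c}  FIRST(B)={c}
round 2: (no change)
  FIRST(S)={a,b,c}  FIRST(A)={b,c}  FIRST(B)={c}

FIRST(S) = ["a", "b", "c"]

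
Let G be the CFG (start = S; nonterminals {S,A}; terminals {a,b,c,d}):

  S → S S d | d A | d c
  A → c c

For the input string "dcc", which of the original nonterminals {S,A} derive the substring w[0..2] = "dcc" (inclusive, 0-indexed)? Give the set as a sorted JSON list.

CNF form of G:
  S -> S X2 | T1 A | T1 T0
  A -> T0 T0
  T0 -> c
  T1 -> d
  X2 -> S T1

Fill CYK table bottom-up, restricted to cells inside w[0..2]:
  T[0,0] 'd' = {T1}  orig:{}
  T[1,1] 'c' = {T0}  orig:{}
  T[2,2] 'c' = {T0}  orig:{}
  T[0,1] 'dc' = {S}
  T[1,2] 'cc' = {A}
  T[0,2] 'dcc' = {S}

Original NTs in T[0,2] deriving "dcc": ["S"]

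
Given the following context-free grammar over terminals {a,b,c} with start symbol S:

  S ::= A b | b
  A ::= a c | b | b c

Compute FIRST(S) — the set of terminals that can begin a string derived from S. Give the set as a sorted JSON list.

FIRST iteration:
iter 1:
  A via A→a c: +{a}
  A via A→b: +{b}
  S via S→A b: +{a,b}
  FIRST[S]={a,b}  FIRST[A]={a,b}
iter 2: — fixpoint
  FIRST[S]={a,b}  FIRST[A]={a,b}

FIRST(S) = ["a", "b"]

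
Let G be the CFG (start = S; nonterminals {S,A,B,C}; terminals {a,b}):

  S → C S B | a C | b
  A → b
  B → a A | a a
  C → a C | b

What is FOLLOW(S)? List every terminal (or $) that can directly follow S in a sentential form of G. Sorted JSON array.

Compute FIRST by fixpoint:
iter 1:
  A via A→b: +{b}
  B via B→a A: +{a}
  C via C→a C: +{a}
  C via C→b: +{b}
  S via S→C S B: +{a,b}
  FIRST[S]={a,b}  FIRST[A]={b}  FIRST[B]={a}  FIRST[C]={a,b}
iter 2: — fixpoint
  FIRST[S]={a,b}  FIRST[A]={b}  FIRST[B]={a}  FIRST[C]={a,b}

FOLLOW sets:
initialize: $ ∈ FOLLOW(S)
[1]
  S→C S B: FOLLOW(C) ⊇ FIRST(S) = {a,b}; new: +{a,b}
  S→C S B: FOLLOW(S) ⊇ FIRST(B) = {a}; new: +{a}
  S→C S B: FOLLOW(B) ⊇ FOLLOW(S) ⊇ {$,a}; new: +{$,a}
  S→a C: FOLLOW(C) ⊇ FOLLOW(S) ⊇ {$,a}; new: +{$}
  S: {$,a}  A: {}  B: {$,a}  C: {$,a,b}
[2]
  B→a A: FOLLOW(A) ⊇ FOLLOW(B) ⊇ {$,a}; new: +{$,a}
  S: {$,a}  A: {$,a}  B: {$,a}  C: {$,a,b}
[3] (stable)
  S: {$,a}  A: {$,a}  B: {$,a}  C: {$,a,b}

FOLLOW(S) = ["$", "a"]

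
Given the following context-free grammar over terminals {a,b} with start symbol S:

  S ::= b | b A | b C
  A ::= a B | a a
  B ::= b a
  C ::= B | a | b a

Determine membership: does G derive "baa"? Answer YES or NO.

Convert to CNF:
  S -> T1 A | T1 C | b
  A -> T0 B | T0 T0
  B -> T1 T0
  C -> T1 T0 | a
  T0 -> a
  T1 -> b

CYK fill:
  T[0,0] 'b' = {S,T1}  orig:{S}
  T[1,1] 'a' = {C,T0}  orig:{C}
  T[2,2] 'a' = {C,T0}  orig:{C}
  T[0,1] 'ba' = {B,C,S}
  T[1,2] 'aa' = {A}
  T[0,2] 'baa' = {S}

S ∈ T[0,2] ⇒ YES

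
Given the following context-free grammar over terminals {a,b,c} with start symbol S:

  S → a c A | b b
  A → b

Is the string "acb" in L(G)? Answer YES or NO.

Convert to CNF:
  S -> T0 X3 | T2 T2
  A -> b
  T0 -> a
  T1 -> c
  T2 -> b
  X3 -> T1 A

Fill CYK table bottom-up:
  T[0,0] 'a' = {T0}  orig:{}
  T[1,1] 'c' = {T1}  orig:{}
  T[2,2] 'b' = {A,T2}  orig:{A}
  T[0,1] 'ac' = ∅
  T[1,2] 'cb' = {X3}  orig:{}
  T[0,2] 'acb' = {S}

S ∈ T[0,2] ⇒ YES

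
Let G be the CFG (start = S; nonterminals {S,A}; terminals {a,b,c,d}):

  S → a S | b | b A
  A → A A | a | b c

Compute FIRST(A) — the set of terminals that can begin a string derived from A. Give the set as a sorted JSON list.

Compute FIRST by fixpoint:
iter 1:
  A via A→a: +{a}
  A via A→b c: +{b}
  S via S→a S: +{a}
  S via S→b: +{b}
  FIRST(S)={a,b}  FIRST(A)={a,b}
iter 2: done
  FIRST(S)={a,b}  FIRST(A)={a,b}

FIRST(A) = ["a", "b"]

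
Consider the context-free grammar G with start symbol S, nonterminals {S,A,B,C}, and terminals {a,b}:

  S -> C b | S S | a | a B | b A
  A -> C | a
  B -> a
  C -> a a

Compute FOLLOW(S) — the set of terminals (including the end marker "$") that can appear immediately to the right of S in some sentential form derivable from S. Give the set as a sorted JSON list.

FIRST sets, iterate to fixpoint:
pass 1:
  A via A→a: +{a}
  B via B→a: +{a}
  C via C→a a: +{a}
  S via S→C b: +{a}
  S via S→b A: +{b}
  FIRST(S)={a,b}  FIRST(A)={a}  FIRST(B)={a}  FIRST(C)={a}
pass 2: (no change)
  FIRST(S)={a,b}  FIRST(A)={a}  FIRST(B)={a}  FIRST(C)={a}

FOLLOW iteration:
seed FOLLOW(S) with $
round 1:
  S→C b: FOLLOW(C) ⊇ FIRST(b) = {b}; new: +{b}
  S→S S: FOLLOW(S) ⊇ FIRST(S) = {a,b}; new: +{a,b}
  S→a B: FOLLOW(B) ⊇ FOLLOW(S) ⊇ {$,a,b}; new: +{$,a,b}
  S→b A: FOLLOW(A) ⊇ FOLLOW(S) ⊇ {$,a,b}; new: +{$,a,b}
  S: {$,a,b}  A: {$,a,b}  B: {$,a,b}  C: {b}
round 2:
  A→C: FOLLOW(C) ⊇ FOLLOW(A) ⊇ {$,a,b}; new: +{$,a}
  S: {$,a,b}  A: {$,a,b}  B: {$,a,b}  C: {$,a,b}
round 3: (no change)
  S: {$,a,b}  A: {$,a,b}  B: {$,a,b}  C: {$,a,b}

FOLLOW(S) = ["$", "a", "b"]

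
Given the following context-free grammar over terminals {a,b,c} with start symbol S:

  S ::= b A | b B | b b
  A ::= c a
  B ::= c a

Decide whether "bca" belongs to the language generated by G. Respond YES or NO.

Convert to CNF:
  S -> T2 A | T2 B | T2 T2
  A -> T0 T1
  B -> T0 T1
  T0 -> c
  T1 -> a
  T2 -> b

CYK fill:
  [0..0]={T2}  "b"  orig:{}
  [1..1]={T0}  "c"  orig:{}
  [2..2]={T1}  "a"  orig:{}
  [0..1]=∅  "bc"
  [1..2]={A,B}  "ca"
  [0..2]={S}  "bca"

S ∈ T[0,2] ⇒ YES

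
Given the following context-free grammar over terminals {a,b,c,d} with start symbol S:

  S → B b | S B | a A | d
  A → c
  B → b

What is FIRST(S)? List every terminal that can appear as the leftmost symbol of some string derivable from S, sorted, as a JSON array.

FIRST sets, iterate to fixpoint:
iter 1:
  A via A→c: +{c}
  B via B→b: +{b}
  S via S→B b: +{b}
  S via S→a A: +{a}
  S via S→d: +{d}
  S: {a,b,d}  A: {c}  B: {b}
iter 2: (stable)
  S: {a,b,d}  A: {c}  B: {b}

FIRST(S) = ["a", "b", "d"]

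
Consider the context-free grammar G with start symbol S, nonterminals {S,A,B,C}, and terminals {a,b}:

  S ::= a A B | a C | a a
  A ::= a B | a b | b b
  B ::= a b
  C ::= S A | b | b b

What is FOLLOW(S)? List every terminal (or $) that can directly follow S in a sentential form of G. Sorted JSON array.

FIRST sets, iterate to fixpoint:
iter 1:
  A via A→a B: +{a}
  A via A→b b: +{b}
  B via B→a b: +{a}
  C via C→b: +{b}
  S via S→a A B: +{a}
  FIRST[S]={a}  FIRST[A]={a,b}  FIRST[B]={a}  FIRST[C]={b}
iter 2:
  C via C→S A: +{a}
  FIRST[S]={a}  FIRST[A]={a,b}  FIRST[B]={a}  FIRST[C]={a,b}
iter 3: done
  FIRST[S]={a}  FIRST[A]={a,b}  FIRST[B]={a}  FIRST[C]={a,b}

Compute FOLLOW by fixpoint:
FOLLOW(S) := {$}
pass 1:
  C→S A: FOLLOW(S) ⊇ FIRST(A) = {a,b}; new: +{a,b}
  S→a A B: FOLLOW(A) ⊇ FIRST(B) = {a}; new: +{a}
  S→a A B: FOLLOW(B) ⊇ FOLLOW(S) ⊇ {$,a,b}; new: +{$,a,b}
  S→a C: FOLLOW(C) ⊇ FOLLOW(S) ⊇ {$,a,b}; new: +{$,a,b}
  S: {$,a,b}  A: {a}  B: {$,a,b}  C: {$,a,b}
pass 2:
  C→S A: FOLLOW(A) ⊇ FOLLOW(C) ⊇ {$,a,b}; new: +{$,b}
  S: {$,a,b}  A: {$,a,b}  B: {$,a,b}  C: {$,a,b}
pass 3: (stable)
  S: {$,a,b}  A: {$,a,b}  B: {$,a,b}  C: {$,a,b}

FOLLOW(S) = ["$", "a", "b"]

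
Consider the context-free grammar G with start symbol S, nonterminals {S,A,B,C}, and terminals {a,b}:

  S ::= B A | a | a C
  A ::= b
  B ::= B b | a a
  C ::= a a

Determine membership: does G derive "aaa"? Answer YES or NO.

CNF form of G:
  S -> B A | T1 C | a
  A -> b
  B -> B T0 | T1 T1
  C -> T1 T1
  T0 -> b
  T1 -> a

CYK table (by increasing span):
  [0..0]={S,T1}  "a"  orig:{S}
  [1..1]={S,T1}  "a"  orig:{S}
  [2..2]={S,T1}  "a"  orig:{S}
  [0..1]={B,C}  "aa"
  [1..2]={B,C}  "aa"
  [0..2]={S}  "aaa"

S ∈ T[0,2] ⇒ YES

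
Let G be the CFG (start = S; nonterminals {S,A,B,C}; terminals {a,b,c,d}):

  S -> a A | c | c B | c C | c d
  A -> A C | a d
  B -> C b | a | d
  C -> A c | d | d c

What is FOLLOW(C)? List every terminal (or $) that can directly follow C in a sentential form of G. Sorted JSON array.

Compute FIRST by fixpoint:
[1]
  A via A→a d: +{a}
  B via B→a: +{a}
  B via B→d: +{d}
  C via C→A c: +{a}
  C via C→d: +{d}
  S via S→a A: +{a}
  S via S→c: +{c}
  FIRST[S]={a,c}  FIRST[A]={a}  FIRST[B]={a,d}  FIRST[C]={a,d}
[2] (stable)
  FIRST[S]={a,c}  FIRST[A]={a}  FIRST[B]={a,d}  FIRST[C]={a,d}

Compute FOLLOW by fixpoint:
FOLLOW(S) := {$}
pass 1:
  A→A C: FOLLOW(A) ⊇ FIRST(C) = {a,d}; new: +{a,d}
  A→A C: FOLLOW(C) ⊇ FOLLOW(A) ⊇ {a,d}; new: +{a,d}
  B→C b: FOLLOW(C) ⊇ FIRST(b) = {b}; new: +{b}
  C→A c: FOLLOW(A) ⊇ FIRST(c) = {c}; new: +{c}
  S→a A: FOLLOW(A) ⊇ FOLLOW(S) ⊇ {$}; new: +{$}
  S→c B: FOLLOW(B) ⊇ FOLLOW(S) ⊇ {$}; new: +{$}
  S→c C: FOLLOW(C) ⊇ FOLLOW(S) ⊇ {$}; new: +{$}
  S: {$}  A: {$,a,c,d}  B: {$}  C: {$,a,b,d}
pass 2:
  A→A C: FOLLOW(C) ⊇ FOLLOW(A) ⊇ {$,a,c,d}; new: +{c}
  S: {$}  A: {$,a,c,d}  B: {$}  C: {$,a,b,c,d}
pass 3: (no change)
  S: {$}  A: {$,a,c,d}  B: {$}  C: {$,a,b,c,d}

FOLLOW(C) = ["$", "a", "b", "c", "d"]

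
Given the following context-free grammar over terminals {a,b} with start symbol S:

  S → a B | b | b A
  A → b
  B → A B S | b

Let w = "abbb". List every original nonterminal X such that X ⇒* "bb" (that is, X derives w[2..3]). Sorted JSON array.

CNF form of G:
  S -> T0 B | T1 A | b
  A -> b
  B -> A X2 | b
  T0 -> a
  T1 -> b
  X2 -> B S

CYK table (by increasing span) (cells [i..j] with 2 ≤ i ≤ j ≤ 3 only):
  T[2,2] 'b' = {A,B,S,T1}  orig:{A,B,S}
  T[3,3] 'b' = {A,B,S,T1}  orig:{A,B,S}
  T[2,3] 'bb' = {S,X2}  orig:{S}

Original NTs in T[2,3] deriving "bb": ["S"]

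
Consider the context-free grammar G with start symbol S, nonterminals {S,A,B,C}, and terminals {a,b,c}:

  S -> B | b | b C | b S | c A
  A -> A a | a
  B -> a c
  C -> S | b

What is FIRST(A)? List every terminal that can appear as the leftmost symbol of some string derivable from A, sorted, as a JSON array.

FIRST sets, iterate to fixpoint:
[1]
  A via A→a: +{a}
  B via B→a c: +{a}
  C via C→b: +{b}
  S via S→B: +{a}
  S via S→b: +{b}
  S via S→c A: +{c}
  S: {a,b,c}  A: {a}  B: {a}  C: {b}
[2]
  C via C→S: +{a,c}
  S: {a,b,c}  A: {a}  B: {a}  C: {a,b,c}
[3] (stable)
  S: {a,b,c}  A: {a}  B: {a}  C: {a,b,c}

FIRST(A) = ["a"]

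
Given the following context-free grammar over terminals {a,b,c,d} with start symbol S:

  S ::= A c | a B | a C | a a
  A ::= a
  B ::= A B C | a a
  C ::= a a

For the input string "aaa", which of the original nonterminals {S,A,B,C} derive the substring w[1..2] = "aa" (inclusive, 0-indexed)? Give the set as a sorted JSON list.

CNF form of G:
  S -> A T1 | T0 B | T0 C | T0 T0
  A -> a
  B -> A X2 | T0 T0
  C -> T0 T0
  T0 -> a
  T1 -> c
  X2 -> B C

CYK table (by increasing span) (cells [i..j] with 1 ≤ i ≤ j ≤ 2 only):
  cell(1,1) a: {A,T0}  orig:{A}
  cell(2,2) a: {A,T0}  orig:{A}
  cell(1,2) aa: {B,C,S}

Original NTs in T[1,2] deriving "aa": ["B", "C", "S"]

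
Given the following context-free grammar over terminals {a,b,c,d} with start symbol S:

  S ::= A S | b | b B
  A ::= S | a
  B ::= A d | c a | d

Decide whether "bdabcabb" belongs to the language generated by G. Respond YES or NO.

CNF form of G:
  S -> A S | T0 B | b
  A -> A S | T0 B | a | b
  B -> A T1 | T2 T3 | d
  T0 -> b
  T1 -> d
  T2 -> c
  T3 -> a

CYK fill:
  [0..0]={A,S,T0}  "b"  orig:{A,S}
  [1..1]={B,T1}  "d"  orig:{B}
  [2..2]={A,T3}  "a"  orig:{A}
  [3..3]={A,S,T0}  "b"  orig:{A,S}
  [4..4]={T2}  "c"  orig:{}
  [5..5]={A,T3}  "a"  orig:{A}
  [6..6]={A,S,T0}  "b"  orig:{A,S}
  [7..7]={A,S,T0}  "b"  orig:{A,S}
  [0..1]={A,B,S}  "bd"
  [1..2]=∅  "da"
  [2..3]={A,S}  "ab"
  [3..4]=∅  "bc"
  [4..5]={B}  "ca"
  [5..6]={A,S}  "ab"
  [6..7]={A,S}  "bb"
  [0..2]=∅  "bda"
  [1..3]=∅  "dab"
  [2..4]=∅  "abc"
  [3..5]={A,S}  "bca"
  [4..6]=∅  "cab"
  [5..7]={A,S}  "abb"
  [0..3]={A,S}  "bdab"
  [1..4]=∅  "dabc"
  [2..5]={A,S}  "abca"
  [3..6]={A,S}  "bcab"
  [4..7]=∅  "cabb"
  [0..4]=∅  "bdabc"
  [1..5]=∅  "dabca"
  [2..6]={A,S}  "abcab"
  [3..7]={A,S}  "bcabb"
  [0..5]={A,S}  "bdabca"
  [1..6]=∅  "dabcab"
  [2..7]={A,S}  "abcabb"
  [0..6]={A,S}  "bdabcab"
  [1..7]=∅  "dabcabb"
  [0..7]={A,S}  "bdabcabb"

S ∈ T[0,7] ⇒ YES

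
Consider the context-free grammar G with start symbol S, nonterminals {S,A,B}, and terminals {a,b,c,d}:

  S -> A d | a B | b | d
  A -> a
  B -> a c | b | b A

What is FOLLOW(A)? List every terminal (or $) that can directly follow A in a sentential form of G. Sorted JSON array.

FIRST iteration:
round 1:
  A via A→a: +{a}
  B via B→a c: +{a}
  B via B→b: +{b}
  S via S→A d: +{a}
  S via S→b: +{b}
  S via S→d: +{d}
  FIRST[S]={a,b,d}  FIRST[A]={a}  FIRST[B]={a,b}
round 2: (no change)
  FIRST[S]={a,b,d}  FIRST[A]={a}  FIRST[B]={a,b}

FOLLOW iteration:
FOLLOW(S) := {$}
round 1:
  S→A d: FOLLOW(A) ⊇ FIRST(d) = {d}; new: +{d}
  S→a B: FOLLOW(B) ⊇ FOLLOW(S) ⊇ {$}; new: +{$}
  S: {$}  A: {d}  B: {$}
round 2:
  B→b A: FOLLOW(A) ⊇ FOLLOW(B) ⊇ {$}; new: +{$}
  S: {$}  A: {$,d}  B: {$}
round 3: done
  S: {$}  A: {$,d}  B: {$}

FOLLOW(A) = ["$", "d"]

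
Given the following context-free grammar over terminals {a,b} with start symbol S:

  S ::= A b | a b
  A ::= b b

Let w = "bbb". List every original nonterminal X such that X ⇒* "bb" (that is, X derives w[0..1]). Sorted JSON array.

CNF form of G:
  S -> A T0 | T1 T0
  A -> T0 T0
  T0 -> b
  T1 -> a

CYK table (by increasing span) — only the sub-triangle for w[0..1]:
  [0..0]={T0}  "b"  orig:{}
  [1..1]={T0}  "b"  orig:{}
  [0..1]={A}  "bb"

Original NTs in T[0,1] deriving "bb": ["A"]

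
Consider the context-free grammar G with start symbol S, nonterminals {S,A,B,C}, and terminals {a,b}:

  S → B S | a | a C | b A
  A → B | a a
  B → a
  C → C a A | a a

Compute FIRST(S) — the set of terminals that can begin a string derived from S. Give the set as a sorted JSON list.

FIRST iteration:
iter 1:
  A via A→a a: +{a}
  B via B→a: +{a}
  C via C→a a: +{a}
  S via S→B S: +{a}
  S via S→b A: +{b}
  FIRST[S]={a,b}  FIRST[A]={a}  FIRST[B]={a}  FIRST[C]={a}
iter 2: done
  FIRST[S]={a,b}  FIRST[A]={a}  FIRST[B]={a}  FIRST[C]={a}

FIRST(S) = ["a", "b"]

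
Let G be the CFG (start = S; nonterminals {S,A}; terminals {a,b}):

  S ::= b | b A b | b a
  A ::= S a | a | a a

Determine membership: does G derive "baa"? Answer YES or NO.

Convert to CNF:
  S -> T1 T0 | T1 X2 | b
  A -> S T0 | T0 T0 | a
  T0 -> a
  T1 -> b
  X2 -> A T1

CYK fill:
  cell(0,0) b: {S,T1}  orig:{S}
  cell(1,1) a: {A,T0}  orig:{A}
  cell(2,2) a: {A,T0}  orig:{A}
  cell(0,1) ba: {A,S}
  cell(1,2) aa: {A}
  cell(0,2) baa: {A}

S ∉ T[0,2] ⇒ NO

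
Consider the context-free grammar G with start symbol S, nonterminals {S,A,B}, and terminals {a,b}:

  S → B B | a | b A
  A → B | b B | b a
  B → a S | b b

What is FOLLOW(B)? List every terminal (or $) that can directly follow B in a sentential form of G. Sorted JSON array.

FIRST sets, iterate to fixpoint:
round 1:
  A via A→b B: +{b}
  B via B→a S: +{a}
  B via B→b b: +{b}
  S via S→B B: +{a,b}
  FIRST(S)={a,b}  FIRST(A)={b}  FIRST(B)={a,b}
round 2:
  A via A→B: +{a}
  FIRST(S)={a,b}  FIRST(A)={a,b}  FIRST(B)={a,b}
round 3: — fixpoint
  FIRST(S)={a,b}  FIRST(A)={a,b}  FIRST(B)={a,b}

FOLLOW iteration:
initialize: $ ∈ FOLLOW(S)
pass 1:
  S→B B: FOLLOW(B) ⊇ FIRST(B) = {a,b}; new: +{a,b}
  S→B B: FOLLOW(B) ⊇ FOLLOW(S) ⊇ {$}; new: +{$}
  S→b A: FOLLOW(A) ⊇ FOLLOW(S) ⊇ {$}; new: +{$}
  S: {$}  A: {$}  B: {$,a,b}
pass 2:
  B→a S: FOLLOW(S) ⊇ FOLLOW(B) ⊇ {$,a,b}; new: +{a,b}
  S→b A: FOLLOW(A) ⊇ FOLLOW(S) ⊇ {$,a,b}; new: +{a,b}
  S: {$,a,b}  A: {$,a,b}  B: {$,a,b}
pass 3: (stable)
  S: {$,a,b}  A: {$,a,b}  B: {$,a,b}

FOLLOW(B) = ["$", "a", "b"]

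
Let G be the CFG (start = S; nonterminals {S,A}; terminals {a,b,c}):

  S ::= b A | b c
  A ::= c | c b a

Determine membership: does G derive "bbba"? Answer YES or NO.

CNF form of G:
  S -> T1 A | T1 T0
  A -> T0 X3 | c
  T0 -> c
  T1 -> b
  T2 -> a
  X3 -> T1 T2

CYK fill:
  cell(0,0) b: {T1}  orig:{}
  cell(1,1) b: {T1}  orig:{}
  cell(2,2) b: {T1}  orig:{}
  cell(3,3) a: {T2}  orig:{}
  cell(0,1) bb: ∅
  cell(1,2) bb: ∅
  cell(2,3) ba: {X3}  orig:{}
  cell(0,2) bbb: ∅
  cell(1,3) bba: ∅
  cell(0,3) bbba: ∅

S ∉ T[0,3] ⇒ NO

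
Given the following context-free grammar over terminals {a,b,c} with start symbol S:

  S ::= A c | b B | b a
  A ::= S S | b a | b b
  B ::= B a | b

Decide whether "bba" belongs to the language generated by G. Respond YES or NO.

CNF form of G:
  S -> A T2 | T0 B | T0 T1
  A -> S S | T0 T0 | T0 T1
  B -> B T1 | b
  T0 -> b
  T1 -> a
  T2 -> c

Fill CYK table bottom-up:
  [0..0]={B,T0}  "b"  orig:{B}
  [1..1]={B,T0}  "b"  orig:{B}
  [2..2]={T1}  "a"  orig:{}
  [0..1]={A,S}  "bb"
  [1..2]={A,B,S}  "ba"
  [0..2]={S}  "bba"

S ∈ T[0,2] ⇒ YES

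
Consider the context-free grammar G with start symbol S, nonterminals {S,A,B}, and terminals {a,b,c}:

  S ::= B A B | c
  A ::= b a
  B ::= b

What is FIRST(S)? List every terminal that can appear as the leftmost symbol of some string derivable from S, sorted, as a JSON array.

FIRST sets, iterate to fixpoint:
iter 1:
  A via A→b a: +{b}
  B via B→b: +{b}
  S via S→B A B: +{b}
  S via S→c: +{c}
  FIRST[S]={b,c}  FIRST[A]={b}  FIRST[B]={b}
iter 2: — fixpoint
  FIRST[S]={b,c}  FIRST[A]={b}  FIRST[B]={b}

FIRST(S) = ["b", "c"]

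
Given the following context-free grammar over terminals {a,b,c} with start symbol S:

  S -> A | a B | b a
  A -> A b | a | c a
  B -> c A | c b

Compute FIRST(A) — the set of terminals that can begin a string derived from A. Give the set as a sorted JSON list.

FIRST sets, iterate to fixpoint:
iter 1:
  A via A→a: +{a}
  A via A→c a: +{c}
  B via B→c A: +{c}
  S via S→A: +{a,c}
  S via S→b a: +{b}
  FIRST[S]={a,b,c}  FIRST[A]={a,c}  FIRST[B]={c}
iter 2: done
  FIRST[S]={a,b,c}  FIRST[A]={a,c}  FIRST[B]={c}

FIRST(A) = ["a", "c"]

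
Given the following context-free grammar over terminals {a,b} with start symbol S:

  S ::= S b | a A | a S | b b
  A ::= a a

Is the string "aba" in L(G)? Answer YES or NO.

CNF form of G:
  S -> S T1 | T0 A | T0 S | T1 T1
  A -> T0 T0
  T0 -> a
  T1 -> b

CYK fill:
  T[0,0] 'a' = {T0}  orig:{}
  T[1,1] 'b' = {T1}  orig:{}
  T[2,2] 'a' = {T0}  orig:{}
  T[0,1] 'ab' = ∅
  T[1,2] 'ba' = ∅
  T[0,2] 'aba' = ∅

S ∉ T[0,2] ⇒ NO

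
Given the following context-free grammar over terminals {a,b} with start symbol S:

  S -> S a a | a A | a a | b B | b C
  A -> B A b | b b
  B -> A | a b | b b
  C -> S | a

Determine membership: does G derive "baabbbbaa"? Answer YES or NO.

Convert to CNF:
  S -> S X5 | T0 B | T0 C | T1 A | T1 T1
  A -> B X2 | T0 T0
  B -> B X3 | T0 T0 | T1 T0
  C -> S X4 | T0 B | T0 C | T1 A | T1 T1 | a
  T0 -> b
  T1 -> a
  X2 -> A T0
  X3 -> A T0
  X4 -> T1 T1
  X5 -> T1 T1

CYK table (by increasing span):
  [0..0]={T0}  "b"  orig:{}
  [1..1]={C,T1}  "a"  orig:{C}
  [2..2]={C,T1}  "a"  orig:{C}
  [3..3]={T0}  "b"  orig:{}
  [4..4]={T0}  "b"  orig:{}
  [5..5]={T0}  "b"  orig:{}
  [6..6]={T0}  "b"  orig:{}
  [7..7]={C,T1}  "a"  orig:{C}
  [8..8]={C,T1}  "a"  orig:{C}
  [0..1]={C,S}  "ba"
  [1..2]={C,S,X4,X5}  "aa"  orig:{C,S}
  [2..3]={B}  "ab"
  [3..4]={A,B}  "bb"
  [4..5]={A,B}  "bb"
  [5..6]={A,B}  "bb"
  [6..7]={C,S}  "ba"
  [7..8]={C,S,X4,X5}  "aa"  orig:{C,S}
  [0..2]={C,S}  "baa"
  [1..3]=∅  "aab"
  [2..4]={C,S}  "abb"
  [3..5]={C,S,X2,X3}  "bbb"  orig:{C,S}
  [4..6]={C,S,X2,X3}  "bbb"  orig:{C,S}
  [5..7]={C,S}  "bba"
  [6..8]={C,S}  "baa"
  [0..3]=∅  "baab"
  [1..4]=∅  "aabb"
  [2..5]=∅  "abbb"
  [3..6]={C,S}  "bbbb"
  [4..7]={C,S}  "bbba"
  [5..8]={C,S}  "bbaa"
  [0..4]=∅  "baabb"
  [1..5]=∅  "aabbb"
  [2..6]={A,B}  "abbbb"
  [3..7]={C,S}  "bbbba"
  [4..8]={C,S}  "bbbaa"
  [0..5]=∅  "baabbb"
  [1..6]={C,S}  "aabbbb"
  [2..7]=∅  "abbbba"
  [3..8]={C,S}  "bbbbaa"
  [0..6]={C,S}  "baabbbb"
  [1..7]=∅  "aabbbba"
  [2..8]=∅  "abbbbaa"
  [0..7]=∅  "baabbbba"
  [1..8]={C,S}  "aabbbbaa"
  [0..8]={C,S}  "baabbbbaa"

S ∈ T[0,8] ⇒ YES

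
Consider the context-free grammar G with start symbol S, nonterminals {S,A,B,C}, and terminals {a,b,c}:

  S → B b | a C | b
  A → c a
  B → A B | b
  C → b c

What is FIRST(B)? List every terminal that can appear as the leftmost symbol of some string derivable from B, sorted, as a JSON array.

FIRST iteration:
round 1:
  A via A→c a: +{c}
  B via B→A B: +{c}
  B via B→b: +{b}
  C via C→b c: +{b}
  S via S→B b: +{b,c}
  S via S→a C: +{a}
  FIRST[S]={a,b,c}  FIRST[A]={c}  FIRST[B]={b,c}  FIRST[C]={b}
round 2: (stable)
  FIRST[S]={a,b,c}  FIRST[A]={c}  FIRST[B]={b,c}  FIRST[C]={b}

FIRST(B) = ["b", "c"]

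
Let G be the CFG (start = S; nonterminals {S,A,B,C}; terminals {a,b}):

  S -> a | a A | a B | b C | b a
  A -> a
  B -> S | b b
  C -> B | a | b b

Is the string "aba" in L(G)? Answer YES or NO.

Convert to CNF:
  S -> T0 A | T0 B | T1 C | T1 T0 | a
  A -> a
  B -> T0 A | T0 B | T1 C | T1 T0 | T1 T1 | a
  C -> T0 A | T0 B | T1 C | T1 T0 | T1 T1 | a
  T0 -> a
  T1 -> b

CYK fill:
  [0..0]={A,B,C,S,T0}  "a"  orig:{A,B,C,S}
  [1..1]={T1}  "b"  orig:{}
  [2..2]={A,B,C,S,T0}  "a"  orig:{A,B,C,S}
  [0..1]=∅  "ab"
  [1..2]={B,C,S}  "ba"
  [0..2]={B,C,S}  "aba"

S ∈ T[0,2] ⇒ YES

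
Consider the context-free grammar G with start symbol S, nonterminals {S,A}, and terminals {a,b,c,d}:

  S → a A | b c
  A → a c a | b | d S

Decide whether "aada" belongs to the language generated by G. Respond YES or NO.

Convert to CNF:
  S -> T0 A | T3 T1
  A -> T0 X4 | T2 S | b
  T0 -> a
  T1 -> c
  T2 -> d
  T3 -> b
  X4 -> T1 T0

Fill CYK table bottom-up:
  [0..0]={T0}  "a"  orig:{}
  [1..1]={T0}  "a"  orig:{}
  [2..2]={T2}  "d"  orig:{}
  [3..3]={T0}  "a"  orig:{}
  [0..1]=∅  "aa"
  [1..2]=∅  "ad"
  [2..3]=∅  "da"
  [0..2]=∅  "aad"
  [1..3]=∅  "ada"
  [0..3]=∅  "aada"

S ∉ T[0,3] ⇒ NO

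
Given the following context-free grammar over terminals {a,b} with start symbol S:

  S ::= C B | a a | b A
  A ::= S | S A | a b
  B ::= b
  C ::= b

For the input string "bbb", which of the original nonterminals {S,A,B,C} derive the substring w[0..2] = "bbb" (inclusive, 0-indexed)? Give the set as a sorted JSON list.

CNF form of G:
  S -> C B | T0 T0 | T1 A
  A -> C B | S A | T0 T0 | T0 T1 | T1 A
  B -> b
  C -> b
  T0 -> a
  T1 -> b

CYK table (by increasing span) (cells [i..j] with 0 ≤ i ≤ j ≤ 2 only):
  [0..0]={B,C,T1}  "b"  orig:{B,C}
  [1..1]={B,C,T1}  "b"  orig:{B,C}
  [2..2]={B,C,T1}  "b"  orig:{B,C}
  [0..1]={A,S}  "bb"
  [1..2]={A,S}  "bb"
  [0..2]={A,S}  "bbb"

Original NTs in T[0,2] deriving "bbb": ["A", "S"]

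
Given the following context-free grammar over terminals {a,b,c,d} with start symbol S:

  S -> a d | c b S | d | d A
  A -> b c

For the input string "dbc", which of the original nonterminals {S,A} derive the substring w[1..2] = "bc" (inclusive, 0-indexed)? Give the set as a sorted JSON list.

CNF form of G:
  S -> T1 X4 | T2 T3 | T3 A | d
  A -> T0 T1
  T0 -> b
  T1 -> c
  T2 -> a
  T3 -> d
  X4 -> T0 S

Fill CYK table bottom-up (cells [i..j] with 1 ≤ i ≤ j ≤ 2 only):
  T[1,1] 'b' = {T0}  orig:{}
  T[2,2] 'c' = {T1}  orig:{}
  T[1,2] 'bc' = {A}

Original NTs in T[1,2] deriving "bc": ["A"]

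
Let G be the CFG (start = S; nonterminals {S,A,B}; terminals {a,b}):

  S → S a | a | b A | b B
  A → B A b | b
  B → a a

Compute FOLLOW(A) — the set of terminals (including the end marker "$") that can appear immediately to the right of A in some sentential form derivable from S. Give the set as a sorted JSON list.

FIRST sets, iterate to fixpoint:
[1]
  A via A→b: +{b}
  B via B→a a: +{a}
  S via S→a: +{a}
  S via S→b A: +{b}
  FIRST[S]={a,b}  FIRST[A]={b}  FIRST[B]={a}
[2]
  A via A→B A b: +{a}
  FIRST[S]={a,b}  FIRST[A]={a,b}  FIRST[B]={a}
[3] (no change)
  FIRST[S]={a,b}  FIRST[A]={a,b}  FIRST[B]={a}

FOLLOW iteration:
FOLLOW(S) := {$}
iter 1:
  A→B A b: FOLLOW(B) ⊇ FIRST(A) = {a,b}; new: +{a,b}
  A→B A b: FOLLOW(A) ⊇ FIRST(b) = {b}; new: +{b}
  S→S a: FOLLOW(S) ⊇ FIRST(a) = {a}; new: +{a}
  S→b A: FOLLOW(A) ⊇ FOLLOW(S) ⊇ {$,a}; new: +{$,a}
  S→b B: FOLLOW(B) ⊇ FOLLOW(S) ⊇ {$,a}; new: +{$}
  S: {$,a}  A: {$,a,b}  B: {$,a,b}
iter 2: — fixpoint
  S: {$,a}  A: {$,a,b}  B: {$,a,b}

FOLLOW(A) = ["$", "a", "b"]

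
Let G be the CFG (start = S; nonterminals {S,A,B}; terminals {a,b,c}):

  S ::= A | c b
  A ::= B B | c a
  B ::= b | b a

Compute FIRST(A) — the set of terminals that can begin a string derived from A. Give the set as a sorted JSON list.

FIRST iteration:
round 1:
  A via A→c a: +{c}
  B via B→b: +{b}
  S via S→A: +{c}
  FIRST(S)={c}  FIRST(A)={c}  FIRST(B)={b}
round 2:
  A via A→B B: +{b}
  S via S→A: +{b}
  FIRST(S)={b,c}  FIRST(A)={b,c}  FIRST(B)={b}
round 3: (stable)
  FIRST(S)={b,c}  FIRST(A)={b,c}  FIRST(B)={b}

FIRST(A) = ["b", "c"]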